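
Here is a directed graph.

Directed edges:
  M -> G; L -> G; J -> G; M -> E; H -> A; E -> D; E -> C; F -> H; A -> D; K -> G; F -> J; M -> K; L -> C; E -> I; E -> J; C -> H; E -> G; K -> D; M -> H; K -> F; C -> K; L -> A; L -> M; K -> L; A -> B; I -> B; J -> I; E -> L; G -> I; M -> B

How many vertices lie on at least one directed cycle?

5

A vertex is on a directed cycle iff it belongs to a strongly connected component of size ≥ 2 (or has a self-loop).
The vertices on cycles are {C, E, K, L, M} — 5 in total.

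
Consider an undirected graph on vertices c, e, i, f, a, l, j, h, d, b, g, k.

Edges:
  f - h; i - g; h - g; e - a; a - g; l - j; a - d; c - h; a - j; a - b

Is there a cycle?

No

DFS, tracking each vertex's parent; an edge to a visited non-parent vertex closes a cycle.
Start from b:
visit b (parent –)
  visit a (parent b)
    visit d (parent a)
      d–a: parent, skip
    visit g (parent a)
      visit h (parent g)
        h–g: parent, skip
        visit f (parent h)
          f–h: parent, skip
        visit c (parent h)
          c–h: parent, skip
      g–a: parent, skip
      visit i (parent g)
        i–g: parent, skip
    visit e (parent a)
      e–a: parent, skip
    a–b: parent, skip
    visit j (parent a)
      j–a: parent, skip
      visit l (parent j)
        l–j: parent, skip
visit k (parent –)
No non-parent visited neighbor found — the graph is a forest.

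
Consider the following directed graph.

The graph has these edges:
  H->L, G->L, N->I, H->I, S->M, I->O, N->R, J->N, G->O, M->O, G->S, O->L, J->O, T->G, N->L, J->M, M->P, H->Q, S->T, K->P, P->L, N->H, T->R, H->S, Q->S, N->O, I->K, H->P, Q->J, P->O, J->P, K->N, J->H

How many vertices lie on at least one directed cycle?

A vertex is on a directed cycle iff it belongs to a strongly connected component of size ≥ 2 (or has a self-loop).
The vertices on cycles are {G, H, I, J, K, N, Q, S, T} — 9 in total.

9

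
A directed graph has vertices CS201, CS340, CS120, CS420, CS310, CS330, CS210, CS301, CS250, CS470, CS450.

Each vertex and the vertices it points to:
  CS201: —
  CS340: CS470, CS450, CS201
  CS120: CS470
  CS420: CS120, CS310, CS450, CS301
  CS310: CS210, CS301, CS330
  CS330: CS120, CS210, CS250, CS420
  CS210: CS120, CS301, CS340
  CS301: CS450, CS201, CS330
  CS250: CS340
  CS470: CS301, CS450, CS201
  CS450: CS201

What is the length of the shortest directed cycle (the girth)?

3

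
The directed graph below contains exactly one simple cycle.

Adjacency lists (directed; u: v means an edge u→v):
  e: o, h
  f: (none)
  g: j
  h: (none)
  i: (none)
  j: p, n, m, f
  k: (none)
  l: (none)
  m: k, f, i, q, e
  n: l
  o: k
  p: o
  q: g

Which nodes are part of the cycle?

g, j, m, q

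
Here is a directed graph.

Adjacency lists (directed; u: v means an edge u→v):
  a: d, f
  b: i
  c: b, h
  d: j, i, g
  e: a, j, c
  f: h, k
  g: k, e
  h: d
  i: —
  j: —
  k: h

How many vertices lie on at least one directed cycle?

8

A vertex is on a directed cycle iff it belongs to a strongly connected component of size ≥ 2 (or has a self-loop).
The vertices on cycles are {a, c, d, e, f, g, h, k} — 8 in total.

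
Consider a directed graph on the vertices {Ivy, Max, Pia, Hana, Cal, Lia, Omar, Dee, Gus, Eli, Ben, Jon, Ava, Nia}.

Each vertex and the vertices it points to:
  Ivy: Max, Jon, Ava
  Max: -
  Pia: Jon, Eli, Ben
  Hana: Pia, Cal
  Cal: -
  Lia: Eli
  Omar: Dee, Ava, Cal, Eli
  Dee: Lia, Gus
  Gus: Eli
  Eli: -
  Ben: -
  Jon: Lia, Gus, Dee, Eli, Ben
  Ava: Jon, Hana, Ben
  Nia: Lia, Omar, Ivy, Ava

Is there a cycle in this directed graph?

No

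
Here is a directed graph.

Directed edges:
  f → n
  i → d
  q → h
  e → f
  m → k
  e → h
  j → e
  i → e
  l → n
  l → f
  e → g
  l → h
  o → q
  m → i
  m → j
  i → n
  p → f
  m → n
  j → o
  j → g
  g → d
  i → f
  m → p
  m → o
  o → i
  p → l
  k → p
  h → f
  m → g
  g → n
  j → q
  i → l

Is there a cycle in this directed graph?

DFS with white/gray/black marking, starting from d:
d gray
d black
e gray
  g gray
    n gray
    n black
    g→d: d black — skip
  g black
  f gray
    f→n: n black — skip
  f black
  h gray
    h→f: f black — skip
  h black
e black
i gray
  l gray
    l→h: h black — skip
    l→n: n black — skip
    l→f: f black — skip
  l black
  i→e: e black — skip
  i→n: n black — skip
  i→f: f black — skip
  i→d: d black — skip
i black
j gray
  j→e: e black — skip
  o gray
    o→i: i black — skip
    q gray
      q→h: h black — skip
    q black
  o black
  j→q: q black — skip
  j→g: g black — skip
j black
k gray
  p gray
    p→f: f black — skip
    p→l: l black — skip
  p black
k black
m gray
  m→j: j black — skip
  m→i: i black — skip
  m→g: g black — skip
  m→k: k black — skip
  m→n: n black — skip
  m→p: p black — skip
  m→o: o black — skip
m black
Every edge goes to a white or black vertex — no back edge, so the graph is acyclic.

No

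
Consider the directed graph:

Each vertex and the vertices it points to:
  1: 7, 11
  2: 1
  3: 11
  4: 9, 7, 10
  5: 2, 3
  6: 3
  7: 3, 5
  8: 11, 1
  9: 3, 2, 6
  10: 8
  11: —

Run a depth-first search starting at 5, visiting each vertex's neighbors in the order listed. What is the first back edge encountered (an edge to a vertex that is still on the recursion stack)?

7→5

DFS from 5 (visiting each vertex's neighbors in the order listed); mark gray on enter, black on exit:
5 gray
  2 gray
    1 gray
      7 gray
        3 gray
          11 gray
          11 black
        3 black
        7→5: 5 is gray → back edge
First back edge: 7 → 5.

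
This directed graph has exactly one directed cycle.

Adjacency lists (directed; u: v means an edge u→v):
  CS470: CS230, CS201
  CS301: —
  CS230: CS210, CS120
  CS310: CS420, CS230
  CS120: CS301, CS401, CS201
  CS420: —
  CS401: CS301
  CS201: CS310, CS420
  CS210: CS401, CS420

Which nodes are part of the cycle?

DFS with gray/black marking from CS230:
CS230 gray
  CS210 gray
    CS401 gray
      CS301 gray
      CS301 black
    CS401 black
    CS420 gray
    CS420 black
  CS210 black
  CS120 gray
    CS120→CS301: CS301 black — skip
    CS120→CS401: CS401 black — skip
    CS201 gray
      CS310 gray
        CS310→CS420: CS420 black — skip
        CS310→CS230: CS230 is gray → back edge
Back edge closes the cycle CS230 → CS120 → CS201 → CS310 → CS230; its vertices are {CS120, CS201, CS230, CS310}.

CS120, CS201, CS230, CS310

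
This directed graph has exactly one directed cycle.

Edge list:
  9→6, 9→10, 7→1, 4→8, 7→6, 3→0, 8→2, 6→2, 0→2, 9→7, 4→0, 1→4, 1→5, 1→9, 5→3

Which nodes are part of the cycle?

1, 7, 9

DFS with gray/black marking from 7:
7 gray
  1 gray
    5 gray
      3 gray
        0 gray
          2 gray
          2 black
        0 black
      3 black
    5 black
    4 gray
      8 gray
        8→2: 2 black — skip
      8 black
      4→0: 0 black — skip
    4 black
    9 gray
      10 gray
      10 black
      9→7: 7 is gray → back edge
Back edge closes the cycle 7 → 1 → 9 → 7; its vertices are {1, 7, 9}.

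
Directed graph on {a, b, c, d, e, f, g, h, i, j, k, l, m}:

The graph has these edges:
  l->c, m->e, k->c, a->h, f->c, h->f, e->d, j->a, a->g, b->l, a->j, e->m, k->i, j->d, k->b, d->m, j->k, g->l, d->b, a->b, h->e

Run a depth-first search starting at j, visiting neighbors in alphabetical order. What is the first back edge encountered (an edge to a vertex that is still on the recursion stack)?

m→e

DFS from j (visiting neighbors in alphabetical order); mark gray on enter, black on exit:
j gray
  a gray
    b gray
      l gray
        c gray
        c black
      l black
    b black
    g gray
      g→l: l black — skip
    g black
    h gray
      e gray
        d gray
          d→b: b black — skip
          m gray
            m→e: e is gray → back edge
First back edge: m → e.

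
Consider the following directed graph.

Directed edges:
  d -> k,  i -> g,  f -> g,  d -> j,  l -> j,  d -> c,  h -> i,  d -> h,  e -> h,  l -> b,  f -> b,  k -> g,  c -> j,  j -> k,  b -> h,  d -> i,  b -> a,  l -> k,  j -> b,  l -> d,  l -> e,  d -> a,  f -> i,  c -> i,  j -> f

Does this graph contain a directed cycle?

DFS with white/gray/black marking, starting from e:
e gray
  h gray
    i gray
      g gray
      g black
    i black
  h black
e black
a gray
a black
b gray
  b→a: a black — skip
  b→h: h black — skip
b black
c gray
  j gray
    f gray
      f→i: i black — skip
      f→b: b black — skip
      f→g: g black — skip
    f black
    j→b: b black — skip
    k gray
      k→g: g black — skip
    k black
  j black
  c→i: i black — skip
c black
d gray
  d→j: j black — skip
  d→a: a black — skip
  d→c: c black — skip
  d→h: h black — skip
  d→k: k black — skip
  d→i: i black — skip
d black
l gray
  l→d: d black — skip
  l→e: e black — skip
  l→b: b black — skip
  l→j: j black — skip
  l→k: k black — skip
l black
Every edge goes to a white or black vertex — no back edge, so the graph is acyclic.

No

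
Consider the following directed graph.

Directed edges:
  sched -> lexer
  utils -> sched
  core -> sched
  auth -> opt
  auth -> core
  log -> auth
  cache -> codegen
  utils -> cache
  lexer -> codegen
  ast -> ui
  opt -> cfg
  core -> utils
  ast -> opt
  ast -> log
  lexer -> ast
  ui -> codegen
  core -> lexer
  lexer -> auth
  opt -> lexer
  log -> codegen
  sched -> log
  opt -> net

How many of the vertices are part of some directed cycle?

8

A vertex is on a directed cycle iff it belongs to a strongly connected component of size ≥ 2 (or has a self-loop).
The vertices on cycles are {ast, log, opt, auth, core, lexer, sched, utils} — 8 in total.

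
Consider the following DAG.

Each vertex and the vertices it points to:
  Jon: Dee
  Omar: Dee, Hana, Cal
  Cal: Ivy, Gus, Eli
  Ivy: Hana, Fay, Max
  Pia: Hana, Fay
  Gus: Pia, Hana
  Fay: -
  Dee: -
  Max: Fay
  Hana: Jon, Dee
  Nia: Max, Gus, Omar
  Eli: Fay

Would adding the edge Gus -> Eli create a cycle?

No

Adding Gus→Eli creates a cycle iff Eli can already reach Gus.
Explore from Eli: no path reaches Gus. The graph stays acyclic.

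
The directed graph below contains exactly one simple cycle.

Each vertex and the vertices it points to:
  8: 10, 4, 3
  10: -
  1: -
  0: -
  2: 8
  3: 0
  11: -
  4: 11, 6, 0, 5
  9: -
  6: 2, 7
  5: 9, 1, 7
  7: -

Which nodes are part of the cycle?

DFS with gray/black marking from 4:
4 gray
  11 gray
  11 black
  6 gray
    2 gray
      8 gray
        10 gray
        10 black
        8→4: 4 is gray → back edge
Back edge closes the cycle 4 → 6 → 2 → 8 → 4; its vertices are {2, 4, 6, 8}.

2, 4, 6, 8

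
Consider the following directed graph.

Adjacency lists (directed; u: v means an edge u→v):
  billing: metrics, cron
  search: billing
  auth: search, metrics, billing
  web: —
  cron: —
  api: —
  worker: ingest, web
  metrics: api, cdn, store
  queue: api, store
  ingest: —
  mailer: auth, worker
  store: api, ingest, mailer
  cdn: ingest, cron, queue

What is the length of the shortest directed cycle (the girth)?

For each vertex v, BFS finds the shortest path from v back to v.
The shortest such closed walk is mailer → auth → metrics → store → mailer, length 4.

4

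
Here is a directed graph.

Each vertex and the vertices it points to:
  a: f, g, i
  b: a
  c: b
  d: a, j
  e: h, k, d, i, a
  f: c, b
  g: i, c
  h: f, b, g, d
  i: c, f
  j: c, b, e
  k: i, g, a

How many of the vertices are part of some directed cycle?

A vertex is on a directed cycle iff it belongs to a strongly connected component of size ≥ 2 (or has a self-loop).
The vertices on cycles are {a, b, c, d, e, f, g, h, i, j} — 10 in total.

10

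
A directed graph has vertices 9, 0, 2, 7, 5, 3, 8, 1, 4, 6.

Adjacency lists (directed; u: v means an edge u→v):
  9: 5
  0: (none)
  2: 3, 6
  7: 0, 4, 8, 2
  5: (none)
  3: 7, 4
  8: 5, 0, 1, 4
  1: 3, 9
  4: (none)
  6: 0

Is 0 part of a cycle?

0 lies on a cycle iff there is a path from 0 back to itself.
Exploring from 0, it never reaches itself; equivalently, its strongly connected component is a singleton.

No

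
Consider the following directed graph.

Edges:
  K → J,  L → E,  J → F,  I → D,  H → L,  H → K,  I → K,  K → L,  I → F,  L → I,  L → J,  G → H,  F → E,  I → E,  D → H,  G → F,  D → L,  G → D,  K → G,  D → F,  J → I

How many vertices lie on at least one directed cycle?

7

A vertex is on a directed cycle iff it belongs to a strongly connected component of size ≥ 2 (or has a self-loop).
The vertices on cycles are {D, G, H, I, J, K, L} — 7 in total.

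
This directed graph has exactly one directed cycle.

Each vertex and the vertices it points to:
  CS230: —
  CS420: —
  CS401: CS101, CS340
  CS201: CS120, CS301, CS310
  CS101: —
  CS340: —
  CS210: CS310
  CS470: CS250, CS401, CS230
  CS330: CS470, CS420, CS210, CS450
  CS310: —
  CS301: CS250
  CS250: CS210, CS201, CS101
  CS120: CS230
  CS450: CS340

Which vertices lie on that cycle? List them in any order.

CS201, CS250, CS301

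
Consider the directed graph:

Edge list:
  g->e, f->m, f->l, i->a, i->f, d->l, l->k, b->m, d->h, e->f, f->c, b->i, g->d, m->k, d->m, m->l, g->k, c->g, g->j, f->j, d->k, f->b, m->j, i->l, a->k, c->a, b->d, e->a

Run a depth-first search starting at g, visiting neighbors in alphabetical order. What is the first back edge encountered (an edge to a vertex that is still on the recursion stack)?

i->f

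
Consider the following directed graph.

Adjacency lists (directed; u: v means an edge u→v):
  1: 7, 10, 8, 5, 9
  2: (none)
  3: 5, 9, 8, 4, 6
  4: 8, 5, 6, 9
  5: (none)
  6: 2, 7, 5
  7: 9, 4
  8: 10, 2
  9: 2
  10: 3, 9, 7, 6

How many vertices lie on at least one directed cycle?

A vertex is on a directed cycle iff it belongs to a strongly connected component of size ≥ 2 (or has a self-loop).
The vertices on cycles are {3, 4, 6, 7, 8, 10} — 6 in total.

6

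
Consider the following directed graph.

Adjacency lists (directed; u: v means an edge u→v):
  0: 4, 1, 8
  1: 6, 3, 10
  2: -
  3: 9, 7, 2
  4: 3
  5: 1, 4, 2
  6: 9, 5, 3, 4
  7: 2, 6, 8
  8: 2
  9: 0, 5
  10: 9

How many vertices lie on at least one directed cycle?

A vertex is on a directed cycle iff it belongs to a strongly connected component of size ≥ 2 (or has a self-loop).
The vertices on cycles are {0, 1, 3, 4, 5, 6, 7, 9, 10} — 9 in total.

9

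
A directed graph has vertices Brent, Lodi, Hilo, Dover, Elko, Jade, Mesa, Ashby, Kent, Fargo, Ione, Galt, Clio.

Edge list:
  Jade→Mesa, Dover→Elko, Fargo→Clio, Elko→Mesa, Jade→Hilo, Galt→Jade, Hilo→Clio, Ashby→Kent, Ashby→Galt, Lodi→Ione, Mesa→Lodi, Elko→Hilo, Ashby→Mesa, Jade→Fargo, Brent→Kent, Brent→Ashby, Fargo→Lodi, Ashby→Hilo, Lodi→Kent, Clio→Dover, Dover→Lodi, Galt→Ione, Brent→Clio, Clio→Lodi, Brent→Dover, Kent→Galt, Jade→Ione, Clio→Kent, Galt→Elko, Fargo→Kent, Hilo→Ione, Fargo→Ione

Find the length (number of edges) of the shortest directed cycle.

For each vertex v, BFS finds the shortest path from v back to v.
The shortest such closed walk is Dover → Elko → Hilo → Clio → Dover, length 4.

4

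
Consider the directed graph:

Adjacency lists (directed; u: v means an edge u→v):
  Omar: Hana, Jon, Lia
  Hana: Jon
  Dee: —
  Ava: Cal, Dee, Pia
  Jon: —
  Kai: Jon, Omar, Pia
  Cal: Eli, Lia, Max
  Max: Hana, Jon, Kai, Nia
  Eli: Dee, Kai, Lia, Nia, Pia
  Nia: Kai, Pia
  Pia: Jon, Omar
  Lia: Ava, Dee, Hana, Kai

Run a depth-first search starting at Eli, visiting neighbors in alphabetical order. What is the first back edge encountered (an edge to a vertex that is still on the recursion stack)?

DFS from Eli (visiting neighbors in alphabetical order); mark gray on enter, black on exit:
Eli gray
  Dee gray
  Dee black
  Kai gray
    Jon gray
    Jon black
    Omar gray
      Hana gray
        Hana→Jon: Jon black — skip
      Hana black
      Omar→Jon: Jon black — skip
      Lia gray
        Ava gray
          Cal gray
            Cal→Eli: Eli is gray → back edge
First back edge: Cal → Eli.

Cal→Eli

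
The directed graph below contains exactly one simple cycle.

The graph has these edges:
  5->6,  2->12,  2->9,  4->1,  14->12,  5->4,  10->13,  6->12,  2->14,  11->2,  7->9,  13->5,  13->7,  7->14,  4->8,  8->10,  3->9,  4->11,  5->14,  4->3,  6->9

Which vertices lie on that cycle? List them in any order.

4, 5, 8, 10, 13

DFS with gray/black marking from 13:
13 gray
  7 gray
    9 gray
    9 black
    14 gray
      12 gray
      12 black
    14 black
  7 black
  5 gray
    4 gray
      8 gray
        10 gray
          10→13: 13 is gray → back edge
Back edge closes the cycle 13 → 5 → 4 → 8 → 10 → 13; its vertices are {4, 5, 8, 10, 13}.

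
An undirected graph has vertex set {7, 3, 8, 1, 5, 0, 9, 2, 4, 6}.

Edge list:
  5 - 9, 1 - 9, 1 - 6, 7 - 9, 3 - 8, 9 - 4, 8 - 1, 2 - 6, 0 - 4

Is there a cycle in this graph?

No

DFS, tracking each vertex's parent; an edge to a visited non-parent vertex closes a cycle.
Start from 5:
visit 5 (parent –)
  visit 9 (parent 5)
    visit 7 (parent 9)
      7–9: parent, skip
    visit 1 (parent 9)
      visit 8 (parent 1)
        visit 3 (parent 8)
          3–8: parent, skip
        8–1: parent, skip
      visit 6 (parent 1)
        visit 2 (parent 6)
          2–6: parent, skip
        6–1: parent, skip
      1–9: parent, skip
    9–5: parent, skip
    visit 4 (parent 9)
      4–9: parent, skip
      visit 0 (parent 4)
        0–4: parent, skip
No non-parent visited neighbor found — the graph is a forest.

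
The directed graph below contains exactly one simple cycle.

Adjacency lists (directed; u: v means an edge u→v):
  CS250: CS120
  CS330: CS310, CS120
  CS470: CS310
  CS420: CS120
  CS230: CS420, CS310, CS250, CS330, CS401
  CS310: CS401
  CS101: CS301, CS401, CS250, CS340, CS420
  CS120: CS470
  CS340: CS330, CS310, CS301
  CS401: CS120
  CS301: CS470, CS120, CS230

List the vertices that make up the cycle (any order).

CS120, CS310, CS401, CS470

DFS with gray/black marking from CS401:
CS401 gray
  CS120 gray
    CS470 gray
      CS310 gray
        CS310→CS401: CS401 is gray → back edge
Back edge closes the cycle CS401 → CS120 → CS470 → CS310 → CS401; its vertices are {CS120, CS310, CS401, CS470}.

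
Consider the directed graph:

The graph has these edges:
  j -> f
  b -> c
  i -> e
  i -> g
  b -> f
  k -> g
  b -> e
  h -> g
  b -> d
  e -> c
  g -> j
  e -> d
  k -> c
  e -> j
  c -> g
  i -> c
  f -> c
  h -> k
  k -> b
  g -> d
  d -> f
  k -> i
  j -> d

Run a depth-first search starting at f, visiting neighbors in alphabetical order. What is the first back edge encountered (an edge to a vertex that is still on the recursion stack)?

d→f

DFS from f (visiting neighbors in alphabetical order); mark gray on enter, black on exit:
f gray
  c gray
    g gray
      d gray
        d→f: f is gray → back edge
First back edge: d → f.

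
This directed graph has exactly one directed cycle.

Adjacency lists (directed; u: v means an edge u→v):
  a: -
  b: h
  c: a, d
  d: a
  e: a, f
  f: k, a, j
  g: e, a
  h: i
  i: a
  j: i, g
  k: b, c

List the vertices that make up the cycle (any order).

e, f, g, j

DFS with gray/black marking from f:
f gray
  k gray
    b gray
      h gray
        i gray
          a gray
          a black
        i black
      h black
    b black
    c gray
      c→a: a black — skip
      d gray
        d→a: a black — skip
      d black
    c black
  k black
  f→a: a black — skip
  j gray
    j→i: i black — skip
    g gray
      e gray
        e→a: a black — skip
        e→f: f is gray → back edge
Back edge closes the cycle f → j → g → e → f; its vertices are {e, f, g, j}.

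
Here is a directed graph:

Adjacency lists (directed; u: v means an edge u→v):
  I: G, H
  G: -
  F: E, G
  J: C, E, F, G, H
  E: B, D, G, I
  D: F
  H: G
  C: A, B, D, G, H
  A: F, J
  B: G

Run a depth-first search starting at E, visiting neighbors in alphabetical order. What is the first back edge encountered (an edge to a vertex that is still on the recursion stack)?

F→E

DFS from E (visiting neighbors in alphabetical order); mark gray on enter, black on exit:
E gray
  B gray
    G gray
    G black
  B black
  D gray
    F gray
      F→E: E is gray → back edge
First back edge: F → E.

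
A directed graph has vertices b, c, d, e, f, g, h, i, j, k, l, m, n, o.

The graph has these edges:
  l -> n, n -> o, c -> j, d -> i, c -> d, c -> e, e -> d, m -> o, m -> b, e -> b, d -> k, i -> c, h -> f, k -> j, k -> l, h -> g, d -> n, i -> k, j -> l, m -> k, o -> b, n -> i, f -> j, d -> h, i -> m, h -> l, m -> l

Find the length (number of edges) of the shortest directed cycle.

3

For each vertex v, BFS finds the shortest path from v back to v.
The shortest such closed walk is d → i → c → d, length 3.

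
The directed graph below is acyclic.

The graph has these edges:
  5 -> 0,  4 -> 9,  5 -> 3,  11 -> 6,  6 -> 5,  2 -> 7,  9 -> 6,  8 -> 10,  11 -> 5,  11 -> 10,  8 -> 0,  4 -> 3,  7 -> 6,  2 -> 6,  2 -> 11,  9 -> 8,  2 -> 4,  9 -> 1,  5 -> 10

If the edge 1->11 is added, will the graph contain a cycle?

Adding 1→11 creates a cycle iff 11 can already reach 1.
Explore from 11: no path reaches 1. The graph stays acyclic.

No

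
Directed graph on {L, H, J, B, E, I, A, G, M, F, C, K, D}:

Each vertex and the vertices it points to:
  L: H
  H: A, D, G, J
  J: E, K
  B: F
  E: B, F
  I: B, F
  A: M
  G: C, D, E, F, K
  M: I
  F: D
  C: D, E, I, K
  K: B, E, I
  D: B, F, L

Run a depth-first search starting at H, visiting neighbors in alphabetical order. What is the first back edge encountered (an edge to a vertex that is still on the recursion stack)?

DFS from H (visiting neighbors in alphabetical order); mark gray on enter, black on exit:
H gray
  A gray
    M gray
      I gray
        B gray
          F gray
            D gray
              D→B: B is gray → back edge
First back edge: D → B.

D->B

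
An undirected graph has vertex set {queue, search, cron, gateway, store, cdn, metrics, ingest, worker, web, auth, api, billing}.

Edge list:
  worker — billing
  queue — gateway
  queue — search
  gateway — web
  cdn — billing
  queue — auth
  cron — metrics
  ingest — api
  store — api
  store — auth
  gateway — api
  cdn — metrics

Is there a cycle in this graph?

Yes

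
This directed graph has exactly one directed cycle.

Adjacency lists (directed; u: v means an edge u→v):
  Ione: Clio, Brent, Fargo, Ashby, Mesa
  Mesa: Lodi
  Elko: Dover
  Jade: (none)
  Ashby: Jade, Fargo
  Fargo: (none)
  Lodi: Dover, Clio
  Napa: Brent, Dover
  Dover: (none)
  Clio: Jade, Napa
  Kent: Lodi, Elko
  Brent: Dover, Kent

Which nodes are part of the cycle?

Clio, Kent, Lodi, Napa, Brent

DFS with gray/black marking from Clio:
Clio gray
  Jade gray
  Jade black
  Napa gray
    Brent gray
      Dover gray
      Dover black
      Kent gray
        Lodi gray
          Lodi→Dover: Dover black — skip
          Lodi→Clio: Clio is gray → back edge
Back edge closes the cycle Clio → Napa → Brent → Kent → Lodi → Clio; its vertices are {Clio, Kent, Lodi, Napa, Brent}.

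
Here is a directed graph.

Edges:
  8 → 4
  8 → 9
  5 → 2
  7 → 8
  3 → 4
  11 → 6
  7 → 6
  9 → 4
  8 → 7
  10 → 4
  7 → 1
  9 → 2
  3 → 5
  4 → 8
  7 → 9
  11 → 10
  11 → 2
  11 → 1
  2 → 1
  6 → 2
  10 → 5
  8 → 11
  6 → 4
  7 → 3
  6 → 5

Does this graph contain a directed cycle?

DFS with white/gray/black marking, starting from 8:
8 gray
  11 gray
    6 gray
      2 gray
        1 gray
        1 black
      2 black
      5 gray
        5→2: 2 black — skip
      5 black
      4 gray
        4→8: 8 is gray → back edge
Back edge found, so a cycle exists: 8 → 11 → 6 → 4 → 8.

Yes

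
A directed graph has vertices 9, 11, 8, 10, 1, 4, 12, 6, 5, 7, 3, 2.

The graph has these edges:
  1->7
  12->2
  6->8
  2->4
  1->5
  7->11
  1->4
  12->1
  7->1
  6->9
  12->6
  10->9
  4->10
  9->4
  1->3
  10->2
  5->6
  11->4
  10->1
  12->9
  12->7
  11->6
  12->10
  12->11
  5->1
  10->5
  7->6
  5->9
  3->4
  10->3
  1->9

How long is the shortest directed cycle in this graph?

For each vertex v, BFS finds the shortest path from v back to v.
The shortest such closed walk is 1 → 5 → 1, length 2.

2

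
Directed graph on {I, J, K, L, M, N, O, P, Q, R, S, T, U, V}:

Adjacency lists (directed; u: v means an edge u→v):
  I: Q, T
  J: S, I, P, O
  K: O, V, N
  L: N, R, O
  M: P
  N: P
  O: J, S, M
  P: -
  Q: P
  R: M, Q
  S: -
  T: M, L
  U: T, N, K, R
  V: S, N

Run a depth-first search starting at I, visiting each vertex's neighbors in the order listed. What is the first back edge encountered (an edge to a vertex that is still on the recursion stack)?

J->I

DFS from I (visiting each vertex's neighbors in the order listed); mark gray on enter, black on exit:
I gray
  Q gray
    P gray
    P black
  Q black
  T gray
    M gray
      M→P: P black — skip
    M black
    L gray
      N gray
        N→P: P black — skip
      N black
      R gray
        R→M: M black — skip
        R→Q: Q black — skip
      R black
      O gray
        J gray
          S gray
          S black
          J→I: I is gray → back edge
First back edge: J → I.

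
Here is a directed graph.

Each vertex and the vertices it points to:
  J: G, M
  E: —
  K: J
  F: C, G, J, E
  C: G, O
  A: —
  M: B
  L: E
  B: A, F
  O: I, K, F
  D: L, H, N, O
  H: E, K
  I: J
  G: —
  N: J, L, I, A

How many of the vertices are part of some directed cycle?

A vertex is on a directed cycle iff it belongs to a strongly connected component of size ≥ 2 (or has a self-loop).
The vertices on cycles are {B, C, F, I, J, K, M, O} — 8 in total.

8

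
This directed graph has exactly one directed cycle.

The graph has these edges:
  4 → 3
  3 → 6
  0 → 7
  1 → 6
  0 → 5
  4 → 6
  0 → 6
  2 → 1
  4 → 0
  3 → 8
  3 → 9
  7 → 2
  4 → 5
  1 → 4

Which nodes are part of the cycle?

DFS with gray/black marking from 2:
2 gray
  1 gray
    4 gray
      5 gray
      5 black
      6 gray
      6 black
      0 gray
        0→5: 5 black — skip
        7 gray
          7→2: 2 is gray → back edge
Back edge closes the cycle 2 → 1 → 4 → 0 → 7 → 2; its vertices are {0, 1, 2, 4, 7}.

0, 1, 2, 4, 7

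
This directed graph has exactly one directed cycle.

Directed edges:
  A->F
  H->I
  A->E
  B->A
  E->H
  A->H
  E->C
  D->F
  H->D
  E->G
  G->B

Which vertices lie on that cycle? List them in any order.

A, B, E, G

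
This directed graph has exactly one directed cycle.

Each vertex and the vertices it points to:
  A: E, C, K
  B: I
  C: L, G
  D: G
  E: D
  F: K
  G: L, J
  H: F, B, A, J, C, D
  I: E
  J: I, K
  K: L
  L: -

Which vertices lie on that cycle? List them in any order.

D, E, G, I, J

DFS with gray/black marking from D:
D gray
  G gray
    L gray
    L black
    J gray
      I gray
        E gray
          E→D: D is gray → back edge
Back edge closes the cycle D → G → J → I → E → D; its vertices are {D, E, G, I, J}.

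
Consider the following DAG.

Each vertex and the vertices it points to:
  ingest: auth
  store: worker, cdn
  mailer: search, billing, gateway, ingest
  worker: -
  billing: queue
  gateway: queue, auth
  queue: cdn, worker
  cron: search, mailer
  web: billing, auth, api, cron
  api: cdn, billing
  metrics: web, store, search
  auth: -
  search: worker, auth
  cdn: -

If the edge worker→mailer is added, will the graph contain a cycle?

Adding worker→mailer creates a cycle iff mailer can already reach worker.
Path from mailer: mailer → search → worker.
So mailer → … → worker → mailer is a cycle.

Yes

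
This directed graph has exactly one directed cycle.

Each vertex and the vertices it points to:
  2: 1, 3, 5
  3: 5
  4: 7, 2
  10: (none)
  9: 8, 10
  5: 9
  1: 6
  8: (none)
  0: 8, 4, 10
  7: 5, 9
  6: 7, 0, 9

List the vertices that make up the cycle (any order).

0, 1, 2, 4, 6

DFS with gray/black marking from 4:
4 gray
  7 gray
    5 gray
      9 gray
        8 gray
        8 black
        10 gray
        10 black
      9 black
    5 black
    7→9: 9 black — skip
  7 black
  2 gray
    1 gray
      6 gray
        6→7: 7 black — skip
        0 gray
          0→8: 8 black — skip
          0→4: 4 is gray → back edge
Back edge closes the cycle 4 → 2 → 1 → 6 → 0 → 4; its vertices are {0, 1, 2, 4, 6}.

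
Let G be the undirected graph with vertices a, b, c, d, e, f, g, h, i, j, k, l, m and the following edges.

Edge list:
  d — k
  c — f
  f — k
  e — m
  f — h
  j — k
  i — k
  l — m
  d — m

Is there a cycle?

No

DFS, tracking each vertex's parent; an edge to a visited non-parent vertex closes a cycle.
Start from a:
visit a (parent –)
visit b (parent –)
visit c (parent –)
  visit f (parent c)
    f–c: parent, skip
    visit k (parent f)
      visit j (parent k)
        j–k: parent, skip
      visit d (parent k)
        visit m (parent d)
          visit l (parent m)
            l–m: parent, skip
          m–d: parent, skip
          visit e (parent m)
            e–m: parent, skip
        d–k: parent, skip
      k–f: parent, skip
      visit i (parent k)
        i–k: parent, skip
    visit h (parent f)
      h–f: parent, skip
visit g (parent –)
No non-parent visited neighbor found — the graph is a forest.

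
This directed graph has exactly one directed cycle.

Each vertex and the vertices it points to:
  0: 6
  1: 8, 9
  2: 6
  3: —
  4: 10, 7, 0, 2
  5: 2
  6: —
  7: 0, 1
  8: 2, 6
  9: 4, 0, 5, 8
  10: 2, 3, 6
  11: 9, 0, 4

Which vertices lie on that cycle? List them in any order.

DFS with gray/black marking from 9:
9 gray
  4 gray
    10 gray
      2 gray
        6 gray
        6 black
      2 black
      3 gray
      3 black
      10→6: 6 black — skip
    10 black
    7 gray
      0 gray
        0→6: 6 black — skip
      0 black
      1 gray
        8 gray
          8→2: 2 black — skip
          8→6: 6 black — skip
        8 black
        1→9: 9 is gray → back edge
Back edge closes the cycle 9 → 4 → 7 → 1 → 9; its vertices are {1, 4, 7, 9}.

1, 4, 7, 9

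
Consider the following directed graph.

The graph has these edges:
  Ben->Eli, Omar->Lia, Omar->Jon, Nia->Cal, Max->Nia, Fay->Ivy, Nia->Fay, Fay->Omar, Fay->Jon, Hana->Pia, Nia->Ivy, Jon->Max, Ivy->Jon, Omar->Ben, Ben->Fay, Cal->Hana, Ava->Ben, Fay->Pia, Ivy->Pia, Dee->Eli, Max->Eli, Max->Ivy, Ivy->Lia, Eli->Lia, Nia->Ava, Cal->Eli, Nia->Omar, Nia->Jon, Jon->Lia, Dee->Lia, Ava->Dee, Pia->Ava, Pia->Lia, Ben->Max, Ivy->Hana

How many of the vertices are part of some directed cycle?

A vertex is on a directed cycle iff it belongs to a strongly connected component of size ≥ 2 (or has a self-loop).
The vertices on cycles are {Ava, Ben, Cal, Fay, Ivy, Jon, Max, Nia, Pia, Hana, Omar} — 11 in total.

11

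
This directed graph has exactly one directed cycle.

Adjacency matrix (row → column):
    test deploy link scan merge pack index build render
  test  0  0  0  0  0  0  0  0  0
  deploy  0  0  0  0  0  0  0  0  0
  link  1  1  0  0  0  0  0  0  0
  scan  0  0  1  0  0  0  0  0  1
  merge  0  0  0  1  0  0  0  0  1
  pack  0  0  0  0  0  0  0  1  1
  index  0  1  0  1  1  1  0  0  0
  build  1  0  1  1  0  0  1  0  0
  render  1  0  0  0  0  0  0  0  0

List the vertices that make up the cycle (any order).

DFS with gray/black marking from build:
build gray
  index gray
    merge gray
      render gray
        test gray
        test black
      render black
      scan gray
        scan→render: render black — skip
        link gray
          link→test: test black — skip
          deploy gray
          deploy black
        link black
      scan black
    merge black
    index→scan: scan black — skip
    pack gray
      pack→build: build is gray → back edge
Back edge closes the cycle build → index → pack → build; its vertices are {pack, build, index}.

pack, build, index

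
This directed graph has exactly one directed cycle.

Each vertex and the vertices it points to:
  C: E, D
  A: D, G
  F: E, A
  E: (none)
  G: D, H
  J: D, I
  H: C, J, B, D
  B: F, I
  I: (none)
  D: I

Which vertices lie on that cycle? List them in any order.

A, B, F, G, H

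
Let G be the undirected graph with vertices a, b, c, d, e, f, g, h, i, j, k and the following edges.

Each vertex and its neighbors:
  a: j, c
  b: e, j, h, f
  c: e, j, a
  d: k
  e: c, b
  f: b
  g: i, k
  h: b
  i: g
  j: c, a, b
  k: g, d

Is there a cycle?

DFS, tracking each vertex's parent; an edge to a visited non-parent vertex closes a cycle.
Start from c:
visit c (parent –)
  visit e (parent c)
    e–c: parent, skip
    visit b (parent e)
      b–e: parent, skip
      visit j (parent b)
        j–c: c visited and ≠ parent → cycle
Cycle: c – e – b – j – c.

Yes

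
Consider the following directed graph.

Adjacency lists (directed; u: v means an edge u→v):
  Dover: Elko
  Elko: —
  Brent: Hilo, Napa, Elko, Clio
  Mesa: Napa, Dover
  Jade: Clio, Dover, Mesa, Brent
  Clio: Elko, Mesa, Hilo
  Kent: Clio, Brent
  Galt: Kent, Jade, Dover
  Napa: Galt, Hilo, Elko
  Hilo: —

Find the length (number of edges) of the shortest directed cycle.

4

For each vertex v, BFS finds the shortest path from v back to v.
The shortest such closed walk is Galt → Kent → Brent → Napa → Galt, length 4.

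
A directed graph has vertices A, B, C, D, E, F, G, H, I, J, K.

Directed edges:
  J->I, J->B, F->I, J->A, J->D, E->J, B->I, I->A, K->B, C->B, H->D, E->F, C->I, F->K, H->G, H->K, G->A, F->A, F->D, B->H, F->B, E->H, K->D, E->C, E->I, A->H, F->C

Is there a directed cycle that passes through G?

Yes

G is on a cycle iff G can reach itself via ≥1 edge.
G → A → H → G — yes.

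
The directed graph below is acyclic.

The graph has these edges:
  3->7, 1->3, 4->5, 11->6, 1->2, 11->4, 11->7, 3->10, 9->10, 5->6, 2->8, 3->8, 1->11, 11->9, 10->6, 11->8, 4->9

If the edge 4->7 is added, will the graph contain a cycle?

No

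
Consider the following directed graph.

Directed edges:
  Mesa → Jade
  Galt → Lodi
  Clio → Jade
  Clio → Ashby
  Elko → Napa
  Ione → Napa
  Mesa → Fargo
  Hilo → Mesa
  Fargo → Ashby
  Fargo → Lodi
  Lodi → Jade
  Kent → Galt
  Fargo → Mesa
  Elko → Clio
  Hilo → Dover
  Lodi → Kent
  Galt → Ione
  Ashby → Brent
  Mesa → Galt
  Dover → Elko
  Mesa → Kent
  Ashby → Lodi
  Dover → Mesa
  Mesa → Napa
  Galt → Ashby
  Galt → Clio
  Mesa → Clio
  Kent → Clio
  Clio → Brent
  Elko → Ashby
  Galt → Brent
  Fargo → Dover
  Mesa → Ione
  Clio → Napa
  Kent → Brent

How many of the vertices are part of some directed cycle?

8

A vertex is on a directed cycle iff it belongs to a strongly connected component of size ≥ 2 (or has a self-loop).
The vertices on cycles are {Clio, Galt, Kent, Lodi, Mesa, Ashby, Dover, Fargo} — 8 in total.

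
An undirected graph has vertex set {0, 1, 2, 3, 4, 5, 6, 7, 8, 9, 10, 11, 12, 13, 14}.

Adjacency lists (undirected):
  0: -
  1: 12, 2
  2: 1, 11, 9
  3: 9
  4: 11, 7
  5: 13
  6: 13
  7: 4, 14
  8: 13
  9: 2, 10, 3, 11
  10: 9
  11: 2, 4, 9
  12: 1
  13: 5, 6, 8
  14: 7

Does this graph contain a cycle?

Yes

DFS, tracking each vertex's parent; an edge to a visited non-parent vertex closes a cycle.
Start from 3:
visit 3 (parent –)
  visit 9 (parent 3)
    visit 2 (parent 9)
      visit 1 (parent 2)
        visit 12 (parent 1)
          12–1: parent, skip
        1–2: parent, skip
      visit 11 (parent 2)
        11–2: parent, skip
        visit 4 (parent 11)
          4–11: parent, skip
          visit 7 (parent 4)
            7–4: parent, skip
            visit 14 (parent 7)
              14–7: parent, skip
        11–9: 9 visited and ≠ parent → cycle
Cycle: 9 – 2 – 11 – 9.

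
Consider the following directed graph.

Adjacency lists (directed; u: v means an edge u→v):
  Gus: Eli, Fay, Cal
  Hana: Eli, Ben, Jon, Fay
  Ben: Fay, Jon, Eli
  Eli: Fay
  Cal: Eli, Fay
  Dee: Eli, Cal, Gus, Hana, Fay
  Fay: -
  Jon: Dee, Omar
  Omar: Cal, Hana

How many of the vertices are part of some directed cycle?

5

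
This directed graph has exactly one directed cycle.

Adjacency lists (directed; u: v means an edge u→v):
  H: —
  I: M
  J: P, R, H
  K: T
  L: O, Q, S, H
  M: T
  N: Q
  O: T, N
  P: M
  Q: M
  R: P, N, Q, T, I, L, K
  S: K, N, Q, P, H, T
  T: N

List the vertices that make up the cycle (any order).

M, N, Q, T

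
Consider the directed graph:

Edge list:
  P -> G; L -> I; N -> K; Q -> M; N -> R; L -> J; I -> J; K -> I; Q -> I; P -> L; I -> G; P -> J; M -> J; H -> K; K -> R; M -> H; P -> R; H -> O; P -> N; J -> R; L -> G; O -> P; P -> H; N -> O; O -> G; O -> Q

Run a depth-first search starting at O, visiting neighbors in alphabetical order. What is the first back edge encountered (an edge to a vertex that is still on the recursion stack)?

DFS from O (visiting neighbors in alphabetical order); mark gray on enter, black on exit:
O gray
  G gray
  G black
  P gray
    P→G: G black — skip
    H gray
      K gray
        I gray
          I→G: G black — skip
          J gray
            R gray
            R black
          J black
        I black
        K→R: R black — skip
      K black
      H→O: O is gray → back edge
First back edge: H → O.

H->O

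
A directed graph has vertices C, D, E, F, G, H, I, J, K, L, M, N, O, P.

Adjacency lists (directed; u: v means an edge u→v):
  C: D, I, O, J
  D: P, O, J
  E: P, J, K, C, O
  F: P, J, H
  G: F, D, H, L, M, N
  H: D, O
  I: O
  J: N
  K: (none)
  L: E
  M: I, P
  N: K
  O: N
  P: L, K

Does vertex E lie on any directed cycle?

Yes

E is on a cycle iff E can reach itself via ≥1 edge.
E → P → L → E — yes.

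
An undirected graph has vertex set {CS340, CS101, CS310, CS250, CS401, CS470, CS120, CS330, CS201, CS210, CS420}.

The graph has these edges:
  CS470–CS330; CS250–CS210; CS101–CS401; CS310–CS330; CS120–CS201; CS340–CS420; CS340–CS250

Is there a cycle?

DFS, tracking each vertex's parent; an edge to a visited non-parent vertex closes a cycle.
Start from CS401:
visit CS401 (parent –)
  visit CS101 (parent CS401)
    CS101–CS401: parent, skip
visit CS340 (parent –)
  visit CS250 (parent CS340)
    CS250–CS340: parent, skip
    visit CS210 (parent CS250)
      CS210–CS250: parent, skip
  visit CS420 (parent CS340)
    CS420–CS340: parent, skip
visit CS310 (parent –)
  visit CS330 (parent CS310)
    CS330–CS310: parent, skip
    visit CS470 (parent CS330)
      CS470–CS330: parent, skip
visit CS120 (parent –)
  visit CS201 (parent CS120)
    CS201–CS120: parent, skip
No non-parent visited neighbor found — the graph is a forest.

No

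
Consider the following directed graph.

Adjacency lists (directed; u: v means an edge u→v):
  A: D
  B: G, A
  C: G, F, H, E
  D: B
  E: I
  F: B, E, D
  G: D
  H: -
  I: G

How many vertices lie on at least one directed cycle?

A vertex is on a directed cycle iff it belongs to a strongly connected component of size ≥ 2 (or has a self-loop).
The vertices on cycles are {A, B, D, G} — 4 in total.

4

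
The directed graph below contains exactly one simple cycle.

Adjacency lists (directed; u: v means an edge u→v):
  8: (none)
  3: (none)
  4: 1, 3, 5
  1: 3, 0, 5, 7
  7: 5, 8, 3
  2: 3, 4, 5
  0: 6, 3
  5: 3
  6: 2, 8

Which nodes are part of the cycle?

DFS with gray/black marking from 1:
1 gray
  3 gray
  3 black
  0 gray
    6 gray
      2 gray
        2→3: 3 black — skip
        4 gray
          4→1: 1 is gray → back edge
Back edge closes the cycle 1 → 0 → 6 → 2 → 4 → 1; its vertices are {0, 1, 2, 4, 6}.

0, 1, 2, 4, 6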